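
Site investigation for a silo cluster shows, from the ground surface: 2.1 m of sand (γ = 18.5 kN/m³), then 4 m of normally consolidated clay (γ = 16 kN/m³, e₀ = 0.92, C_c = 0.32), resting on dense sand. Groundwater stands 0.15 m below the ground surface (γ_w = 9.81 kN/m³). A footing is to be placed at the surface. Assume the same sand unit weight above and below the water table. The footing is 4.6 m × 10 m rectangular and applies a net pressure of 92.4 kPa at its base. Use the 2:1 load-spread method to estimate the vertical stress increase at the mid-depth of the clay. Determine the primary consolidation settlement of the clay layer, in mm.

S_c ≈ 212 mm

Mid-depth of clay below the ground surface: z = 2.1 + 4/2 = 4.1 m.
Total vertical stress at mid-clay: σ_v = 18.5×2.1 + 16×2 = 70.85 kPa.
Pore pressure: u = 9.81×(4.1 − 0.15) = 38.75 kPa.
Initial effective stress: σ'_0 = σ_v − u = 70.85 − 38.75 = 32.1 kPa.
Stress increase at mid-clay by the 2:1 spreading method:
Δσ = qBL/((B+z)(L+z)) = 92.4×4.6×10/((4.6+4.1)(10+4.1)) = 34.649 kPa
Final effective stress: σ'_f = σ'_0 + Δσ = 32.1 + 34.649 = 66.749 kPa.
Normally consolidated clay, so the full stress increment lies on the virgin compression line:
S_c = C_c·H/(1+e₀)·log₁₀(σ'_f/σ'_0) = 0.32×4/(1+0.92)×log₁₀(66.749/32.1)
    = 0.66667 × 0.31794 = 0.212 m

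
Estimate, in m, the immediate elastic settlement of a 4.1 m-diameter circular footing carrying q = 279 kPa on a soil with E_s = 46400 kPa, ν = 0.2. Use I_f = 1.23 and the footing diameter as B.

Immediate (elastic) settlement: S_e = q·B·(1−ν²)/E_s · I_f.
S_e = 279 × 4.1 × (1 − 0.2²) / 46400 × 1.23
    = 279 × 4.1 × 0.96 / 46400 × 1.23
    = 0.02911 m

S_e ≈ 0.0291 m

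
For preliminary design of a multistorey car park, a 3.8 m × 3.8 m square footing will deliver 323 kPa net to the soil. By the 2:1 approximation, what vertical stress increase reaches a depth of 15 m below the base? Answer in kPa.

Δσ_z ≈ 13.2 kPa

By the 2:1 method the load spreads at 1 horizontal : 2 vertical, so at depth z the loaded area has grown by z in each plan dimension:
Δσ = qBL/((B+z)(L+z)) = 323×3.8×3.8/((3.8+15)(3.8+15)) = 13.196 kPa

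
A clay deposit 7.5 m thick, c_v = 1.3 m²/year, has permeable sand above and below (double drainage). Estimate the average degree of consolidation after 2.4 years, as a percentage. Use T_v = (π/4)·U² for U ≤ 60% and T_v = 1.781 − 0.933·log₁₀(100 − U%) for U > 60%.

U ≈ 53.2 %

Drainage path length: H_d = H/2 = 3.75 m (double drainage).
T_v = c_v·t/H_d² = 1.3×2.4/3.75² = 0.22187.
T_v = 0.22187 corresponds to the U ≤ 60% branch:
U = √(4T_v/π) = 0.5315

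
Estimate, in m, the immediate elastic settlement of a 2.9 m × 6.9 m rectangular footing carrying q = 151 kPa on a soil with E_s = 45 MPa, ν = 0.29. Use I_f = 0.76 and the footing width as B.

S_e ≈ 0.00677 m

Immediate (elastic) settlement: S_e = q·B·(1−ν²)/E_s · I_f.
E_s = 45 MPa = 45000 kPa.
S_e = 151 × 2.9 × (1 − 0.29²) / 45000 × 0.76
    = 151 × 2.9 × 0.9159 / 45000 × 0.76
    = 0.006774 m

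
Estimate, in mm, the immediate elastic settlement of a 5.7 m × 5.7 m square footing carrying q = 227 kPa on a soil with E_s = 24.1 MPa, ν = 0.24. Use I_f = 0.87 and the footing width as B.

S_e ≈ 44 mm

Immediate (elastic) settlement: S_e = q·B·(1−ν²)/E_s · I_f.
E_s = 24.1 MPa = 24100 kPa.
S_e = 227 × 5.7 × (1 − 0.24²) / 24100 × 0.87
    = 227 × 5.7 × 0.9424 / 24100 × 0.87
    = 0.04402 m = 44.02 mm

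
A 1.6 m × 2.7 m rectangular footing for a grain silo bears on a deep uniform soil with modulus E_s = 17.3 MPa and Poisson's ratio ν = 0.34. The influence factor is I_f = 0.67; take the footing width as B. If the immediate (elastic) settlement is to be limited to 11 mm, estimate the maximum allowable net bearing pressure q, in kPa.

E_s = 17.3 MPa = 17300 kPa.
S_e = q·B·(1−ν²)/E_s · I_f  ⇒  q = S_e·E_s / (B·(1−ν²)·I_f).
q = 0.011 × 17300 / (1.6 × 0.8844 × 0.67) = 200.7 kPa

q ≈ 201 kPa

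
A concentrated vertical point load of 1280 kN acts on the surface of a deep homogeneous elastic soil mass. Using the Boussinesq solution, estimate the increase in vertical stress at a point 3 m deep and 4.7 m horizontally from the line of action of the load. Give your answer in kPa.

Δσ_z ≈ 3.06 kPa

Boussinesq vertical stress below a point load on an elastic half-space:
Δσ_z = 3P/(2πz²) · [1 + (r/z)²]^(−5/2)
r/z = 4.7/3 = 1.5667; [1+(r/z)²]^(−5/2) = 0.045087.
Δσ_z = 3×1280/(2π×3²) × 0.045087 = 67.906 × 0.045087 = 3.062 kPa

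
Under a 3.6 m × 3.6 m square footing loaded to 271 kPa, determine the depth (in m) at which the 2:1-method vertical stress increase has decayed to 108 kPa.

2:1 spreading — at depth z the loaded area has grown by z in each plan dimension:
qB²/(B+z)² = Δσ_z ⇒ z = B(√(q/Δσ_z) − 1) = 3.6×(√(271/108) − 1) = 2.103 m

z ≈ 2.1 m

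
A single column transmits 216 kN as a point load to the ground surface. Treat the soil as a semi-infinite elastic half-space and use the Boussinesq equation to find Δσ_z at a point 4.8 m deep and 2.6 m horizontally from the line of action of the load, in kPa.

Boussinesq vertical stress below a point load on an elastic half-space:
Δσ_z = 3P/(2πz²) · [1 + (r/z)²]^(−5/2)
r/z = 2.6/4.8 = 0.54167; [1+(r/z)²]^(−5/2) = 0.52561.
Δσ_z = 3×216/(2π×4.8²) × 0.52561 = 4.4762 × 0.52561 = 2.353 kPa

Δσ_z ≈ 2.35 kPa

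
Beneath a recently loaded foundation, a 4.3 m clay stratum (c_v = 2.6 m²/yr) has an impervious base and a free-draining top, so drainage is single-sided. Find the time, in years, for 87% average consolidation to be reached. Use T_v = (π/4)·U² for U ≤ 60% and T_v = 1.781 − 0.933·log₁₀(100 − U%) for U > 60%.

Drainage path length: H_d = H = 4.3 m (single drainage).
U > 60%: T_v = 1.781 − 0.933·log₁₀(100 − 87) = 0.74169.
t = T_v·H_d²/c_v = 0.74169×4.3²/2.6 = 5.275 years.

t ≈ 5.27 years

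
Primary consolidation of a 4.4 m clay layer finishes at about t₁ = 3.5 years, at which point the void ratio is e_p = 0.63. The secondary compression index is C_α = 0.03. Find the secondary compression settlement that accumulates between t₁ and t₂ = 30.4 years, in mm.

S_s ≈ 76 mm

Secondary compression: S_s = C_α·H/(1+e_p)·log₁₀(t₂/t₁)
S_s = 0.03×4.4/(1+0.63)×log₁₀(30.4/3.5)
    = 0.08098 × 0.9388 = 0.07603 m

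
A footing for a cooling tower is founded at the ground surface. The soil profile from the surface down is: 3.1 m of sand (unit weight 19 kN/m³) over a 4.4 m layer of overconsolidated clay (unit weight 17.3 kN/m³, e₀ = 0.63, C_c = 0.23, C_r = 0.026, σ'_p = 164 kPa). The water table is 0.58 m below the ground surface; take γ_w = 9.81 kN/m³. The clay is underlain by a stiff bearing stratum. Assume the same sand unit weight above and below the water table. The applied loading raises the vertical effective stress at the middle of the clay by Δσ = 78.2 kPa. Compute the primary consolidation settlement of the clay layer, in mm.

Mid-depth of clay below the ground surface: z = 3.1 + 4.4/2 = 5.3 m.
Total vertical stress at mid-clay: σ_v = 19×3.1 + 17.3×2.2 = 96.96 kPa.
Pore pressure: u = 9.81×(5.3 − 0.58) = 46.303 kPa.
Initial effective stress: σ'_0 = σ_v − u = 96.96 − 46.303 = 50.657 kPa.
Final effective stress: σ'_f = 50.657 + 78.2 = 128.86 kPa.
σ'_f = 128.86 ≤ σ'_p = 164 kPa, so the clay remains overconsolidated and only the recompression index applies:
S_c = C_r·H/(1+e₀)·log₁₀(σ'_f/σ'_0) = 0.026×4.4/1.63×log₁₀(128.86/50.657)
    = 0.070184 × 0.40548 = 0.02846 m

S_c ≈ 28.5 mm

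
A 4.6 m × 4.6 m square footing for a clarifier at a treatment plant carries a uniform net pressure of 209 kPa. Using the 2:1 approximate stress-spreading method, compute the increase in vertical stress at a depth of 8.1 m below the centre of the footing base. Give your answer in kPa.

By the 2:1 method the load spreads at 1 horizontal : 2 vertical, so at depth z the loaded area has grown by z in each plan dimension:
Δσ = qBL/((B+z)(L+z)) = 209×4.6×4.6/((4.6+8.1)(4.6+8.1)) = 27.419 kPa

Δσ_z ≈ 27.4 kPa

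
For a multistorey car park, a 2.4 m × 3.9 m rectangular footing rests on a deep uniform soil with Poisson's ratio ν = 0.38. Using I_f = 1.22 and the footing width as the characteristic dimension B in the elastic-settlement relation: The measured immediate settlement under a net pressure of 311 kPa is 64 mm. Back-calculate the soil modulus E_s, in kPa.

S_e = q·B·(1−ν²)/E_s · I_f  ⇒  E_s = q·B·(1−ν²)·I_f / S_e.
E_s = 311 × 2.4 × 0.8556 × 1.22 / 0.064 = 12170 kPa

E_s ≈ 12200 kPa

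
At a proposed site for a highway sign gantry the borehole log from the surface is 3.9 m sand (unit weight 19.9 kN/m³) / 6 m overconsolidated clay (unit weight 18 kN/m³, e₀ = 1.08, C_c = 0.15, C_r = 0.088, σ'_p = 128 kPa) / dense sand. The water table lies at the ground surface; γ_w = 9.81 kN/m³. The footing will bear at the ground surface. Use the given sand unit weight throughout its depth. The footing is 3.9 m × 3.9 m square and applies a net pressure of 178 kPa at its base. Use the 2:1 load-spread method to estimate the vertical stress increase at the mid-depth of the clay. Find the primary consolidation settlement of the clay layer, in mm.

Mid-depth of clay below the ground surface: z = 3.9 + 6/2 = 6.9 m.
Total vertical stress at mid-clay: σ_v = 19.9×3.9 + 18×3 = 131.61 kPa.
Pore pressure: u = 9.81×(6.9 − 0) = 67.689 kPa.
Initial effective stress: σ'_0 = σ_v − u = 131.61 − 67.689 = 63.921 kPa.
Stress increase at mid-clay by the 2:1 spreading method:
Δσ = qBL/((B+z)(L+z)) = 178×3.9×3.9/((3.9+6.9)(3.9+6.9)) = 23.211 kPa
Final effective stress: σ'_f = 63.921 + 23.211 = 87.132 kPa.
σ'_f = 87.132 ≤ σ'_p = 128 kPa, so the clay remains overconsolidated and only the recompression index applies:
S_c = C_r·H/(1+e₀)·log₁₀(σ'_f/σ'_0) = 0.088×6/2.08×log₁₀(87.132/63.921)
    = 0.25384 × 0.13453 = 0.03415 m

S_c ≈ 34.1 mm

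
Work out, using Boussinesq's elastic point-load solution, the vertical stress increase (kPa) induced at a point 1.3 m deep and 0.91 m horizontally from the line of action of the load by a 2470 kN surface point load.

Δσ_z ≈ 258 kPa

Boussinesq vertical stress below a point load on an elastic half-space:
Δσ_z = 3P/(2πz²) · [1 + (r/z)²]^(−5/2)
r/z = 0.91/1.3 = 0.7; [1+(r/z)²]^(−5/2) = 0.36901.
Δσ_z = 3×2470/(2π×1.3²) × 0.36901 = 697.83 × 0.36901 = 257.5 kPa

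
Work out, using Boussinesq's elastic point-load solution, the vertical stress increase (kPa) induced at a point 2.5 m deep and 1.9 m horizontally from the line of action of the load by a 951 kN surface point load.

Δσ_z ≈ 23.2 kPa

Boussinesq vertical stress below a point load on an elastic half-space:
Δσ_z = 3P/(2πz²) · [1 + (r/z)²]^(−5/2)
r/z = 1.9/2.5 = 0.76; [1+(r/z)²]^(−5/2) = 0.3199.
Δσ_z = 3×951/(2π×2.5²) × 0.3199 = 72.651 × 0.3199 = 23.24 kPa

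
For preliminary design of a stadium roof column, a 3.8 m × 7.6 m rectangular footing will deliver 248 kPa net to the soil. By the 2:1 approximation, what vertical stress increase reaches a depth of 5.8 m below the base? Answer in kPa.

By the 2:1 method the load spreads at 1 horizontal : 2 vertical, so at depth z the loaded area has grown by z in each plan dimension:
Δσ = qBL/((B+z)(L+z)) = 248×3.8×7.6/((3.8+5.8)(7.6+5.8)) = 55.677 kPa

Δσ_z ≈ 55.7 kPa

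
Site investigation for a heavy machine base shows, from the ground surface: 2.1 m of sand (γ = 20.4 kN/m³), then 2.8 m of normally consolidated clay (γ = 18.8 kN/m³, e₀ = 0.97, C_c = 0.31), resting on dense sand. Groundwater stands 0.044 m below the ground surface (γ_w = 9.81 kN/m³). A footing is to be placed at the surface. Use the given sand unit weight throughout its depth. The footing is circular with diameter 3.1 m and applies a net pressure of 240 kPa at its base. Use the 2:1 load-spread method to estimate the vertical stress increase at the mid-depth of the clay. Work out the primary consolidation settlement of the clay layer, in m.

Mid-depth of clay below the ground surface: z = 2.1 + 2.8/2 = 3.5 m.
Total vertical stress at mid-clay: σ_v = 20.4×2.1 + 18.8×1.4 = 69.16 kPa.
Pore pressure: u = 9.81×(3.5 − 0.044) = 33.903 kPa.
Initial effective stress: σ'_0 = σ_v − u = 69.16 − 33.903 = 35.257 kPa.
Stress increase at mid-clay by the 2:1 spreading method:
Δσ ≈ qD²/(D+z)² = 240×3.1²/(3.1+3.5)² = 52.948 kPa
Final effective stress: σ'_f = σ'_0 + Δσ = 35.257 + 52.948 = 88.205 kPa.
Normally consolidated clay, so the full stress increment lies on the virgin compression line:
S_c = C_c·H/(1+e₀)·log₁₀(σ'_f/σ'_0) = 0.31×2.8/(1+0.97)×log₁₀(88.205/35.257)
    = 0.44061 × 0.39825 = 0.1755 m

S_c ≈ 0.175 m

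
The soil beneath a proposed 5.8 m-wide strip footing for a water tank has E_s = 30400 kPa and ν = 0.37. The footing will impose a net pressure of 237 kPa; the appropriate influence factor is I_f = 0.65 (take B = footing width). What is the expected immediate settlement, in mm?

S_e ≈ 25.4 mm

Immediate (elastic) settlement: S_e = q·B·(1−ν²)/E_s · I_f.
S_e = 237 × 5.8 × (1 − 0.37²) / 30400 × 0.65
    = 237 × 5.8 × 0.8631 / 30400 × 0.65
    = 0.02537 m = 25.37 mm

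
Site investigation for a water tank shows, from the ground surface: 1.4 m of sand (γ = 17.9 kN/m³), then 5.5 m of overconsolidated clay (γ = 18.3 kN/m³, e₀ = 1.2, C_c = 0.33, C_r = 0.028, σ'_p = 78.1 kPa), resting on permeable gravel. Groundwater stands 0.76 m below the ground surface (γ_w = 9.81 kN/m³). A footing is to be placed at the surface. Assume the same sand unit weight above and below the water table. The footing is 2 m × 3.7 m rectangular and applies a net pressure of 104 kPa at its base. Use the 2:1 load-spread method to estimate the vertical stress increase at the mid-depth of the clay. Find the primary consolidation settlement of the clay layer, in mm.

Mid-depth of clay below the ground surface: z = 1.4 + 5.5/2 = 4.15 m.
Total vertical stress at mid-clay: σ_v = 17.9×1.4 + 18.3×2.75 = 75.385 kPa.
Pore pressure: u = 9.81×(4.15 − 0.76) = 33.256 kPa.
Initial effective stress: σ'_0 = σ_v − u = 75.385 − 33.256 = 42.129 kPa.
Stress increase at mid-clay by the 2:1 spreading method:
Δσ = qBL/((B+z)(L+z)) = 104×2×3.7/((2+4.15)(3.7+4.15)) = 15.941 kPa
Final effective stress: σ'_f = 42.129 + 15.941 = 58.07 kPa.
σ'_f = 58.07 ≤ σ'_p = 78.1 kPa, so the clay remains overconsolidated and only the recompression index applies:
S_c = C_r·H/(1+e₀)·log₁₀(σ'_f/σ'_0) = 0.028×5.5/2.2×log₁₀(58.07/42.129)
    = 0.07 × 0.13937 = 0.009756 m

S_c ≈ 9.76 mm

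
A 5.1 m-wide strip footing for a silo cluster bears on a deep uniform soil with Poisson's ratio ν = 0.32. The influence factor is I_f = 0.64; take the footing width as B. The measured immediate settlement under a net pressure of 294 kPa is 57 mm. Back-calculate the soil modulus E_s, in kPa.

S_e = q·B·(1−ν²)/E_s · I_f  ⇒  E_s = q·B·(1−ν²)·I_f / S_e.
E_s = 294 × 5.1 × 0.8976 × 0.64 / 0.057 = 15110 kPa

E_s ≈ 15100 kPa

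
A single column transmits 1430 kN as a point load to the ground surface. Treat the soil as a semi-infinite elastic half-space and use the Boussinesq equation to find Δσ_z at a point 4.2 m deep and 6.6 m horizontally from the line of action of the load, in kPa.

Boussinesq vertical stress below a point load on an elastic half-space:
Δσ_z = 3P/(2πz²) · [1 + (r/z)²]^(−5/2)
r/z = 6.6/4.2 = 1.5714; [1+(r/z)²]^(−5/2) = 0.044603.
Δσ_z = 3×1430/(2π×4.2²) × 0.044603 = 38.706 × 0.044603 = 1.726 kPa

Δσ_z ≈ 1.73 kPa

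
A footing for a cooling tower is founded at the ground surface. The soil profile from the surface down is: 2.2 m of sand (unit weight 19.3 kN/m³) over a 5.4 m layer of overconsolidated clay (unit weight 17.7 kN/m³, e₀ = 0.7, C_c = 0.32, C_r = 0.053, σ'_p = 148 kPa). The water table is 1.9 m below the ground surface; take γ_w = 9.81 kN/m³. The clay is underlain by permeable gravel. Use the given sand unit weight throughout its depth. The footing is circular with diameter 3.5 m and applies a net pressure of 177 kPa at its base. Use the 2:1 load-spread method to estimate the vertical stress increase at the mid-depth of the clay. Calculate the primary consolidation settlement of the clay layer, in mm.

S_c ≈ 29.9 mm

Mid-depth of clay below the ground surface: z = 2.2 + 5.4/2 = 4.9 m.
Total vertical stress at mid-clay: σ_v = 19.3×2.2 + 17.7×2.7 = 90.25 kPa.
Pore pressure: u = 9.81×(4.9 − 1.9) = 29.43 kPa.
Initial effective stress: σ'_0 = σ_v − u = 90.25 − 29.43 = 60.82 kPa.
Stress increase at mid-clay by the 2:1 spreading method:
Δσ ≈ qD²/(D+z)² = 177×3.5²/(3.5+4.9)² = 30.729 kPa
Final effective stress: σ'_f = 60.82 + 30.729 = 91.549 kPa.
σ'_f = 91.549 ≤ σ'_p = 148 kPa, so the clay remains overconsolidated and only the recompression index applies:
S_c = C_r·H/(1+e₀)·log₁₀(σ'_f/σ'_0) = 0.053×5.4/1.7×log₁₀(91.549/60.82)
    = 0.16835 × 0.17761 = 0.0299 m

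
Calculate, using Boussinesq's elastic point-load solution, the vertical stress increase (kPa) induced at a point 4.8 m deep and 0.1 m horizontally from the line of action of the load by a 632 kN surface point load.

Boussinesq vertical stress below a point load on an elastic half-space:
Δσ_z = 3P/(2πz²) · [1 + (r/z)²]^(−5/2)
r/z = 0.1/4.8 = 0.020833; [1+(r/z)²]^(−5/2) = 0.99892.
Δσ_z = 3×632/(2π×4.8²) × 0.99892 = 13.097 × 0.99892 = 13.08 kPa

Δσ_z ≈ 13.1 kPa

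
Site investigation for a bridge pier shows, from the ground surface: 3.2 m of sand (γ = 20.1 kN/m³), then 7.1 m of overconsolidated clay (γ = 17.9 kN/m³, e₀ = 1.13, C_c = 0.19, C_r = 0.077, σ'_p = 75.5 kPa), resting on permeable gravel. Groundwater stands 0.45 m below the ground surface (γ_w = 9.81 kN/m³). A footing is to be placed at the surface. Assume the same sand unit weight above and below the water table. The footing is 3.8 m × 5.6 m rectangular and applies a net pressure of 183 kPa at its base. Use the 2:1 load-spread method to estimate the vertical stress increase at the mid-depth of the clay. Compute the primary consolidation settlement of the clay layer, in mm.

Mid-depth of clay below the ground surface: z = 3.2 + 7.1/2 = 6.75 m.
Total vertical stress at mid-clay: σ_v = 20.1×3.2 + 17.9×3.55 = 127.87 kPa.
Pore pressure: u = 9.81×(6.75 − 0.45) = 61.803 kPa.
Initial effective stress: σ'_0 = σ_v − u = 127.87 − 61.803 = 66.067 kPa.
Stress increase at mid-clay by the 2:1 spreading method:
Δσ = qBL/((B+z)(L+z)) = 183×3.8×5.6/((3.8+6.75)(5.6+6.75)) = 29.888 kPa
Final effective stress: σ'_f = 66.067 + 29.888 = 95.955 kPa.
σ'_f = 95.955 > σ'_p = 75.5 kPa, so the stress path crosses the preconsolidation pressure — recompression up to σ'_p, then virgin compression beyond:
S_c = H/(1+e₀)·[C_r·log₁₀(σ'_p/σ'_0) + C_c·log₁₀(σ'_f/σ'_p)]
    = 7.1/2.13 × [0.077×log₁₀(75.5/66.067) + 0.19×log₁₀(95.955/75.5)]
    = 3.3333 × [0.0044631 + 0.019783] = 0.08082 m

S_c ≈ 80.8 mm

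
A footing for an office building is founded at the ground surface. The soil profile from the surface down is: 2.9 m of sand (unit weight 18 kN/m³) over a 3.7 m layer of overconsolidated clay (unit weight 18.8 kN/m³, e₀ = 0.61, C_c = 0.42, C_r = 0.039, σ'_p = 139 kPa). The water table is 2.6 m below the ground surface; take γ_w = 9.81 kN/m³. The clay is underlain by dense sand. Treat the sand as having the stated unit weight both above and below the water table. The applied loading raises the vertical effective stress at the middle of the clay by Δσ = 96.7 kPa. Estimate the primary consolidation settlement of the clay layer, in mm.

Mid-depth of clay below the ground surface: z = 2.9 + 3.7/2 = 4.75 m.
Total vertical stress at mid-clay: σ_v = 18×2.9 + 18.8×1.85 = 86.98 kPa.
Pore pressure: u = 9.81×(4.75 − 2.6) = 21.091 kPa.
Initial effective stress: σ'_0 = σ_v − u = 86.98 − 21.091 = 65.889 kPa.
Final effective stress: σ'_f = 65.889 + 96.7 = 162.59 kPa.
σ'_f = 162.59 > σ'_p = 139 kPa, so the stress path crosses the preconsolidation pressure — recompression up to σ'_p, then virgin compression beyond:
S_c = H/(1+e₀)·[C_r·log₁₀(σ'_p/σ'_0) + C_c·log₁₀(σ'_f/σ'_p)]
    = 3.7/1.61 × [0.039×log₁₀(139/65.889) + 0.42×log₁₀(162.59/139)]
    = 2.2981 × [0.012644 + 0.028593] = 0.09477 m

S_c ≈ 94.8 mm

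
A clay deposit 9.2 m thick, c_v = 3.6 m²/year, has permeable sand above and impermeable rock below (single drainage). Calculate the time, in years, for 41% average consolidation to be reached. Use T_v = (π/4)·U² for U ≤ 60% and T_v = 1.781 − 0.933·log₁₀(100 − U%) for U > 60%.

t ≈ 3.1 years

Drainage path length: H_d = H = 9.2 m (single drainage).
U ≤ 60%: T_v = (π/4)·U² = (π/4)×0.41² = 0.13203.
t = T_v·H_d²/c_v = 0.13203×9.2²/3.6 = 3.104 years.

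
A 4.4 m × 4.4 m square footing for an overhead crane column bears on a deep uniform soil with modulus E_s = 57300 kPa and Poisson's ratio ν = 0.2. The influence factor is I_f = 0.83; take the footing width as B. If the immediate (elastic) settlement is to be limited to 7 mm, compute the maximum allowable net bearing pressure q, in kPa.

q ≈ 114 kPa

S_e = q·B·(1−ν²)/E_s · I_f  ⇒  q = S_e·E_s / (B·(1−ν²)·I_f).
q = 0.007 × 57300 / (4.4 × 0.96 × 0.83) = 114.4 kPa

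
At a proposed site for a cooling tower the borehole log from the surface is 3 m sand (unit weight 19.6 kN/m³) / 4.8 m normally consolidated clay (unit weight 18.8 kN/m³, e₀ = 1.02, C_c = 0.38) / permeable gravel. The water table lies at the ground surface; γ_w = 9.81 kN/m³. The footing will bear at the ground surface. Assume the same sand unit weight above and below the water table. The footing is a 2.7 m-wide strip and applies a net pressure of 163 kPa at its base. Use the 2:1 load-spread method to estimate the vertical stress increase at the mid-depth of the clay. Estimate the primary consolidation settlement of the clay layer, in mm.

S_c ≈ 285 mm

Mid-depth of clay below the ground surface: z = 3 + 4.8/2 = 5.4 m.
Total vertical stress at mid-clay: σ_v = 19.6×3 + 18.8×2.4 = 103.92 kPa.
Pore pressure: u = 9.81×(5.4 − 0) = 52.974 kPa.
Initial effective stress: σ'_0 = σ_v − u = 103.92 − 52.974 = 50.946 kPa.
Stress increase at mid-clay by the 2:1 spreading method:
Δσ = qB/(B+z) = 163×2.7/(2.7+5.4) = 54.333 kPa
Final effective stress: σ'_f = σ'_0 + Δσ = 50.946 + 54.333 = 105.28 kPa.
Normally consolidated clay, so the full stress increment lies on the virgin compression line:
S_c = C_c·H/(1+e₀)·log₁₀(σ'_f/σ'_0) = 0.38×4.8/(1+1.02)×log₁₀(105.28/50.946)
    = 0.90297 × 0.31524 = 0.2847 m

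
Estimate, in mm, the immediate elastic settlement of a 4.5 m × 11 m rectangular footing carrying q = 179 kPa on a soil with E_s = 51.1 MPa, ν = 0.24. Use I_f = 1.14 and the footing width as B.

Immediate (elastic) settlement: S_e = q·B·(1−ν²)/E_s · I_f.
E_s = 51.1 MPa = 51100 kPa.
S_e = 179 × 4.5 × (1 − 0.24²) / 51100 × 1.14
    = 179 × 4.5 × 0.9424 / 51100 × 1.14
    = 0.01693 m = 16.93 mm

S_e ≈ 16.9 mm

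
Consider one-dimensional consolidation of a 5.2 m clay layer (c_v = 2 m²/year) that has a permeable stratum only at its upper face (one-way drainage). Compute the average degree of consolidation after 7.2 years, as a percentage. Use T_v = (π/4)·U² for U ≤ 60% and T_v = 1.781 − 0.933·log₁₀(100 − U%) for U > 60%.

Drainage path length: H_d = H = 5.2 m (single drainage).
T_v = c_v·t/H_d² = 2×7.2/5.2² = 0.53254.
T_v = 0.53254 corresponds to the U > 60% branch:
U = 1 − 10^((1.781 − T_v)/0.933)/100 = 0.7822

U ≈ 78.2 %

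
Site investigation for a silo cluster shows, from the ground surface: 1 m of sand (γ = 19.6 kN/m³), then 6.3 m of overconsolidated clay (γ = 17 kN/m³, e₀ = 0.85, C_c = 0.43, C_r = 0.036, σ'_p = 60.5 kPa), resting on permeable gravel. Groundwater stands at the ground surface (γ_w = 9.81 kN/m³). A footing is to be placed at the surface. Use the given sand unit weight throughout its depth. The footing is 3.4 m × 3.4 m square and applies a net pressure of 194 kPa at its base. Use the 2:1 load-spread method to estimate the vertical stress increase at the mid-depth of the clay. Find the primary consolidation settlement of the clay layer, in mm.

S_c ≈ 142 mm

Mid-depth of clay below the ground surface: z = 1 + 6.3/2 = 4.15 m.
Total vertical stress at mid-clay: σ_v = 19.6×1 + 17×3.15 = 73.15 kPa.
Pore pressure: u = 9.81×(4.15 − 0) = 40.712 kPa.
Initial effective stress: σ'_0 = σ_v − u = 73.15 − 40.712 = 32.438 kPa.
Stress increase at mid-clay by the 2:1 spreading method:
Δσ = qBL/((B+z)(L+z)) = 194×3.4×3.4/((3.4+4.15)(3.4+4.15)) = 39.343 kPa
Final effective stress: σ'_f = 32.438 + 39.343 = 71.781 kPa.
σ'_f = 71.781 > σ'_p = 60.5 kPa, so the stress path crosses the preconsolidation pressure — recompression up to σ'_p, then virgin compression beyond:
S_c = H/(1+e₀)·[C_r·log₁₀(σ'_p/σ'_0) + C_c·log₁₀(σ'_f/σ'_p)]
    = 6.3/1.85 × [0.036×log₁₀(60.5/32.438) + 0.43×log₁₀(71.781/60.5)]
    = 3.4054 × [0.0097452 + 0.031929] = 0.1419 m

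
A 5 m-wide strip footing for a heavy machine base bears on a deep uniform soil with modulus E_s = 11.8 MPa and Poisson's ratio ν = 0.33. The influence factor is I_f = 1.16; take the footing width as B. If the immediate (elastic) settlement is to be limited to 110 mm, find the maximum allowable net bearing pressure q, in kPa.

q ≈ 251 kPa

E_s = 11.8 MPa = 11800 kPa.
S_e = q·B·(1−ν²)/E_s · I_f  ⇒  q = S_e·E_s / (B·(1−ν²)·I_f).
q = 0.11 × 11800 / (5 × 0.8911 × 1.16) = 251.1 kPa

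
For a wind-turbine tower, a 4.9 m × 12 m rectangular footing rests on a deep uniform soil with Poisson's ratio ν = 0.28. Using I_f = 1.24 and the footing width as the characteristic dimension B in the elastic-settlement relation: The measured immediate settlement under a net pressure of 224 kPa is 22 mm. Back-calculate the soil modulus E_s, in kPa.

E_s ≈ 57000 kPa

S_e = q·B·(1−ν²)/E_s · I_f  ⇒  E_s = q·B·(1−ν²)·I_f / S_e.
E_s = 224 × 4.9 × 0.9216 × 1.24 / 0.022 = 57010 kPa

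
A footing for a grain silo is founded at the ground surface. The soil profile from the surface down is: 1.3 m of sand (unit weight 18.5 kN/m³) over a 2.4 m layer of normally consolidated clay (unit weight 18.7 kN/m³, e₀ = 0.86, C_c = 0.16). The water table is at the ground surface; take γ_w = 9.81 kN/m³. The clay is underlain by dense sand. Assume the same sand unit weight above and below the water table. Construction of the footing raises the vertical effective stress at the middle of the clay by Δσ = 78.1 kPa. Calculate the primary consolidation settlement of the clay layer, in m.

S_c ≈ 0.136 m

Mid-depth of clay below the ground surface: z = 1.3 + 2.4/2 = 2.5 m.
Total vertical stress at mid-clay: σ_v = 18.5×1.3 + 18.7×1.2 = 46.49 kPa.
Pore pressure: u = 9.81×(2.5 − 0) = 24.525 kPa.
Initial effective stress: σ'_0 = σ_v − u = 46.49 − 24.525 = 21.965 kPa.
Final effective stress: σ'_f = σ'_0 + Δσ = 21.965 + 78.1 = 100.06 kPa.
Normally consolidated clay, so the full stress increment lies on the virgin compression line:
S_c = C_c·H/(1+e₀)·log₁₀(σ'_f/σ'_0) = 0.16×2.4/(1+0.86)×log₁₀(100.06/21.965)
    = 0.20645 × 0.65853 = 0.136 m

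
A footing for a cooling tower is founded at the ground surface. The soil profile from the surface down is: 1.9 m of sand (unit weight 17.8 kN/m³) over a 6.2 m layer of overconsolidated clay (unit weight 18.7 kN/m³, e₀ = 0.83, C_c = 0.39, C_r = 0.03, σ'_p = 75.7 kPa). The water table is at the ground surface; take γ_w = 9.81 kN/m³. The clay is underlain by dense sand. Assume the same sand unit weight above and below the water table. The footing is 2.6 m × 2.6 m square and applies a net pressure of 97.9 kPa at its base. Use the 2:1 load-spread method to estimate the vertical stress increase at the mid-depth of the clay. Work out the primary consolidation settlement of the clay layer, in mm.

S_c ≈ 10.5 mm

Mid-depth of clay below the ground surface: z = 1.9 + 6.2/2 = 5 m.
Total vertical stress at mid-clay: σ_v = 17.8×1.9 + 18.7×3.1 = 91.79 kPa.
Pore pressure: u = 9.81×(5 − 0) = 49.05 kPa.
Initial effective stress: σ'_0 = σ_v − u = 91.79 − 49.05 = 42.74 kPa.
Stress increase at mid-clay by the 2:1 spreading method:
Δσ = qBL/((B+z)(L+z)) = 97.9×2.6×2.6/((2.6+5)(2.6+5)) = 11.458 kPa
Final effective stress: σ'_f = 42.74 + 11.458 = 54.198 kPa.
σ'_f = 54.198 ≤ σ'_p = 75.7 kPa, so the clay remains overconsolidated and only the recompression index applies:
S_c = C_r·H/(1+e₀)·log₁₀(σ'_f/σ'_0) = 0.03×6.2/1.83×log₁₀(54.198/42.74)
    = 0.10164 × 0.10315 = 0.01048 m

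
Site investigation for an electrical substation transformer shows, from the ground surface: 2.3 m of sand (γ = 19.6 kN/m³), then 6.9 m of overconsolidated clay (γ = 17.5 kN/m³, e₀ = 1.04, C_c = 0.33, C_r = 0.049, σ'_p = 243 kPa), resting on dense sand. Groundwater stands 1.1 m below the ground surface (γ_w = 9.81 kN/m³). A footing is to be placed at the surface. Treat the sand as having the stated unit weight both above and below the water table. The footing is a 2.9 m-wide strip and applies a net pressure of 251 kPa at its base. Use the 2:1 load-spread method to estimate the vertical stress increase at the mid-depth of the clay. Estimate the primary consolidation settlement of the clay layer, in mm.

Mid-depth of clay below the ground surface: z = 2.3 + 6.9/2 = 5.75 m.
Total vertical stress at mid-clay: σ_v = 19.6×2.3 + 17.5×3.45 = 105.45 kPa.
Pore pressure: u = 9.81×(5.75 − 1.1) = 45.617 kPa.
Initial effective stress: σ'_0 = σ_v − u = 105.45 − 45.617 = 59.833 kPa.
Stress increase at mid-clay by the 2:1 spreading method:
Δσ = qB/(B+z) = 251×2.9/(2.9+5.75) = 84.15 kPa
Final effective stress: σ'_f = 59.833 + 84.15 = 143.98 kPa.
σ'_f = 143.98 ≤ σ'_p = 243 kPa, so the clay remains overconsolidated and only the recompression index applies:
S_c = C_r·H/(1+e₀)·log₁₀(σ'_f/σ'_0) = 0.049×6.9/2.04×log₁₀(143.98/59.833)
    = 0.16574 × 0.38136 = 0.06321 m

S_c ≈ 63.2 mm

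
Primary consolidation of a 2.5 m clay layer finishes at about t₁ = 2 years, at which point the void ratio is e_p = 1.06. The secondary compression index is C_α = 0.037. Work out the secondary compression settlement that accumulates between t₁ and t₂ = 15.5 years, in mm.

S_s ≈ 39.9 mm

Secondary compression: S_s = C_α·H/(1+e_p)·log₁₀(t₂/t₁)
S_s = 0.037×2.5/(1+1.06)×log₁₀(15.5/2)
    = 0.0449 × 0.8893 = 0.03993 m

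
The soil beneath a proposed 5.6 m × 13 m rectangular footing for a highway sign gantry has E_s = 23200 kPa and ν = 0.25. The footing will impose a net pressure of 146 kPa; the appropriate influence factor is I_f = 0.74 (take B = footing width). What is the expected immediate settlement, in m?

S_e ≈ 0.0244 m

Immediate (elastic) settlement: S_e = q·B·(1−ν²)/E_s · I_f.
S_e = 146 × 5.6 × (1 − 0.25²) / 23200 × 0.74
    = 146 × 5.6 × 0.9375 / 23200 × 0.74
    = 0.02445 m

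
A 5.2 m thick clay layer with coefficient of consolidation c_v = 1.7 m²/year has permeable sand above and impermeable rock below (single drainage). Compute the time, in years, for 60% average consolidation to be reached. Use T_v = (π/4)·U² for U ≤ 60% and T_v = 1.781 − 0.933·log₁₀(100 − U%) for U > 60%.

t ≈ 4.5 years

Drainage path length: H_d = H = 5.2 m (single drainage).
U ≤ 60%: T_v = (π/4)·U² = (π/4)×0.6² = 0.28274.
t = T_v·H_d²/c_v = 0.28274×5.2²/1.7 = 4.497 years.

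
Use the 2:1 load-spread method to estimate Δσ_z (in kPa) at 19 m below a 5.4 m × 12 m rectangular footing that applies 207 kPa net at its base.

By the 2:1 method the load spreads at 1 horizontal : 2 vertical, so at depth z the loaded area has grown by z in each plan dimension:
Δσ = qBL/((B+z)(L+z)) = 207×5.4×12/((5.4+19)(12+19)) = 17.733 kPa

Δσ_z ≈ 17.7 kPa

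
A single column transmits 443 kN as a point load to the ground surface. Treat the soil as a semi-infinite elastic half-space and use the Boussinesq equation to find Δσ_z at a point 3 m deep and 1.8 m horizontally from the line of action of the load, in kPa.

Boussinesq vertical stress below a point load on an elastic half-space:
Δσ_z = 3P/(2πz²) · [1 + (r/z)²]^(−5/2)
r/z = 1.8/3 = 0.6; [1+(r/z)²]^(−5/2) = 0.46361.
Δσ_z = 3×443/(2π×3²) × 0.46361 = 23.502 × 0.46361 = 10.9 kPa

Δσ_z ≈ 10.9 kPa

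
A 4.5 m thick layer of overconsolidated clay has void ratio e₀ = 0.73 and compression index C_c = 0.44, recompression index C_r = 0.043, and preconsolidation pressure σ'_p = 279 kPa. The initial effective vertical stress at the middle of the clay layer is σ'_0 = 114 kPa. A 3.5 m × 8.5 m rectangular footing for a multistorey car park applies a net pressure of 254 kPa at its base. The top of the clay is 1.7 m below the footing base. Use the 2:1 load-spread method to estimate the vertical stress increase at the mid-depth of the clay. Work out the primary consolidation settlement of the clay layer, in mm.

Mid-depth of clay below the footing base: z = 1.7 + 4.5/2 = 3.95 m.
Stress increase at mid-clay by the 2:1 spreading method:
Δσ = qBL/((B+z)(L+z)) = 254×3.5×8.5/((3.5+3.95)(8.5+3.95)) = 81.47 kPa
Final effective stress: σ'_f = 114 + 81.47 = 195.47 kPa.
σ'_f = 195.47 ≤ σ'_p = 279 kPa, so the clay remains overconsolidated and only the recompression index applies:
S_c = C_r·H/(1+e₀)·log₁₀(σ'_f/σ'_0) = 0.043×4.5/1.73×log₁₀(195.47/114)
    = 0.11185 × 0.23418 = 0.02619 m

S_c ≈ 26.2 mm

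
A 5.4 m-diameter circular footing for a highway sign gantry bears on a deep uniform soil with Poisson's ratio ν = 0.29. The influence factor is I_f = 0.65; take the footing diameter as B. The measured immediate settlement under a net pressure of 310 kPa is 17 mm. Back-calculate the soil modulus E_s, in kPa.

S_e = q·B·(1−ν²)/E_s · I_f  ⇒  E_s = q·B·(1−ν²)·I_f / S_e.
E_s = 310 × 5.4 × 0.9159 × 0.65 / 0.017 = 58620 kPa

E_s ≈ 58600 kPa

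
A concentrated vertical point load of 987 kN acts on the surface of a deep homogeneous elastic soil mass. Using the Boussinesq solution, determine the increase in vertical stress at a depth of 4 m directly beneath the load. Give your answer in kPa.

Δσ_z ≈ 29.5 kPa

Boussinesq vertical stress below a point load on an elastic half-space:
Δσ_z = 3P/(2πz²) · [1 + (r/z)²]^(−5/2)
r/z = 0/4 = 0; [1+(r/z)²]^(−5/2) = 1.
Δσ_z = 3×987/(2π×4²) × 1 = 29.454 × 1 = 29.45 kPa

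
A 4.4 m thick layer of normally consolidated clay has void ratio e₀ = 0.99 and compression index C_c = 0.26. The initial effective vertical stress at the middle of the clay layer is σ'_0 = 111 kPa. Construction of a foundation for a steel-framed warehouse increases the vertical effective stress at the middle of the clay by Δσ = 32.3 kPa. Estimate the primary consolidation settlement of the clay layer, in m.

S_c ≈ 0.0638 m

Final effective stress: σ'_f = σ'_0 + Δσ = 111 + 32.3 = 143.3 kPa.
Normally consolidated clay, so the full stress increment lies on the virgin compression line:
S_c = C_c·H/(1+e₀)·log₁₀(σ'_f/σ'_0) = 0.26×4.4/(1+0.99)×log₁₀(143.3/111)
    = 0.57487 × 0.11092 = 0.06376 m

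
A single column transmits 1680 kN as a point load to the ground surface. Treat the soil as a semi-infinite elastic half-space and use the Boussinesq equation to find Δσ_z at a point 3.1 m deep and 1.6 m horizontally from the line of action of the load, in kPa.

Boussinesq vertical stress below a point load on an elastic half-space:
Δσ_z = 3P/(2πz²) · [1 + (r/z)²]^(−5/2)
r/z = 1.6/3.1 = 0.51613; [1+(r/z)²]^(−5/2) = 0.55409.
Δσ_z = 3×1680/(2π×3.1²) × 0.55409 = 83.469 × 0.55409 = 46.25 kPa

Δσ_z ≈ 46.2 kPa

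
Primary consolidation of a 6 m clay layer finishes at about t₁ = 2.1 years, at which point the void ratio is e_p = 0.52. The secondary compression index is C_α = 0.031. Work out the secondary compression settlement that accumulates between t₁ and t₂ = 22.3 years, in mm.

Secondary compression: S_s = C_α·H/(1+e_p)·log₁₀(t₂/t₁)
S_s = 0.031×6/(1+0.52)×log₁₀(22.3/2.1)
    = 0.1224 × 1.026 = 0.1256 m

S_s ≈ 126 mm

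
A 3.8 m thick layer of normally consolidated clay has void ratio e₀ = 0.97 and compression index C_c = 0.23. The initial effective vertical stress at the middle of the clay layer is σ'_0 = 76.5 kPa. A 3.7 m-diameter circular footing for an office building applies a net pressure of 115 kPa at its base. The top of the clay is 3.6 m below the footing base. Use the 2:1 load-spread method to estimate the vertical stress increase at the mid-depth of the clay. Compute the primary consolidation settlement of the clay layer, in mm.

Mid-depth of clay below the footing base: z = 3.6 + 3.8/2 = 5.5 m.
Stress increase at mid-clay by the 2:1 spreading method:
Δσ ≈ qD²/(D+z)² = 115×3.7²/(3.7+5.5)² = 18.601 kPa
Final effective stress: σ'_f = σ'_0 + Δσ = 76.5 + 18.601 = 95.101 kPa.
Normally consolidated clay, so the full stress increment lies on the virgin compression line:
S_c = C_c·H/(1+e₀)·log₁₀(σ'_f/σ'_0) = 0.23×3.8/(1+0.97)×log₁₀(95.101/76.5)
    = 0.44365 × 0.094524 = 0.04194 m

S_c ≈ 41.9 mm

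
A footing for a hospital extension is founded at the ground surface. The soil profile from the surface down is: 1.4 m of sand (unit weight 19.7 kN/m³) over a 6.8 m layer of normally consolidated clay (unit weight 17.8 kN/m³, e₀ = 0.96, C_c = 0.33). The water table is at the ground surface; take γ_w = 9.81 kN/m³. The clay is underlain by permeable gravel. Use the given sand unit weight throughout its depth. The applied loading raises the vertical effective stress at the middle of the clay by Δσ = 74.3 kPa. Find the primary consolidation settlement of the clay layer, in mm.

Mid-depth of clay below the ground surface: z = 1.4 + 6.8/2 = 4.8 m.
Total vertical stress at mid-clay: σ_v = 19.7×1.4 + 17.8×3.4 = 88.1 kPa.
Pore pressure: u = 9.81×(4.8 − 0) = 47.088 kPa.
Initial effective stress: σ'_0 = σ_v − u = 88.1 − 47.088 = 41.012 kPa.
Final effective stress: σ'_f = σ'_0 + Δσ = 41.012 + 74.3 = 115.31 kPa.
Normally consolidated clay, so the full stress increment lies on the virgin compression line:
S_c = C_c·H/(1+e₀)·log₁₀(σ'_f/σ'_0) = 0.33×6.8/(1+0.96)×log₁₀(115.31/41.012)
    = 1.1449 × 0.44896 = 0.514 m

S_c ≈ 514 mm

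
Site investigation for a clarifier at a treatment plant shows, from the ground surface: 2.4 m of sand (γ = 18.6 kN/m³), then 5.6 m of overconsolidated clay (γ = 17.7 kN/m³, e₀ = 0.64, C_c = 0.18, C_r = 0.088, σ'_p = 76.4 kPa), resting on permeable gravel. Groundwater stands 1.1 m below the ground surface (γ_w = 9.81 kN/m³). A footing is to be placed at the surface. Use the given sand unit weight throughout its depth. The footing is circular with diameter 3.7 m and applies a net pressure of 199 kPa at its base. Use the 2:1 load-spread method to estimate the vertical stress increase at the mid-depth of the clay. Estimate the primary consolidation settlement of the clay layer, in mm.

Mid-depth of clay below the ground surface: z = 2.4 + 5.6/2 = 5.2 m.
Total vertical stress at mid-clay: σ_v = 18.6×2.4 + 17.7×2.8 = 94.2 kPa.
Pore pressure: u = 9.81×(5.2 − 1.1) = 40.221 kPa.
Initial effective stress: σ'_0 = σ_v − u = 94.2 − 40.221 = 53.979 kPa.
Stress increase at mid-clay by the 2:1 spreading method:
Δσ ≈ qD²/(D+z)² = 199×3.7²/(3.7+5.2)² = 34.394 kPa
Final effective stress: σ'_f = 53.979 + 34.394 = 88.373 kPa.
σ'_f = 88.373 > σ'_p = 76.4 kPa, so the stress path crosses the preconsolidation pressure — recompression up to σ'_p, then virgin compression beyond:
S_c = H/(1+e₀)·[C_r·log₁₀(σ'_p/σ'_0) + C_c·log₁₀(σ'_f/σ'_p)]
    = 5.6/1.64 × [0.088×log₁₀(76.4/53.979) + 0.18×log₁₀(88.373/76.4)]
    = 3.4146 × [0.013276 + 0.011381] = 0.08419 m

S_c ≈ 84.2 mm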